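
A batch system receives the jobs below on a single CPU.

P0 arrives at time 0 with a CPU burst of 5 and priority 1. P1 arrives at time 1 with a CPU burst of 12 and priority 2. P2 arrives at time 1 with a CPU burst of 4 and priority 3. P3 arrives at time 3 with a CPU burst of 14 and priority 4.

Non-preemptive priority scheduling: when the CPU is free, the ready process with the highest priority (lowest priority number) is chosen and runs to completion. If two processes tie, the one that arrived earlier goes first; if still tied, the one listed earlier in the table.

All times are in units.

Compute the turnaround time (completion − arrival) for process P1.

16

Timeline: | P0 0-5 | P1 5-17 | P2 17-21 | P3 21-35 |
Completion: P0=5  P1=17  P2=21  P3=35
Turnaround(P1) = completion − arrival = 17 − 1 = 16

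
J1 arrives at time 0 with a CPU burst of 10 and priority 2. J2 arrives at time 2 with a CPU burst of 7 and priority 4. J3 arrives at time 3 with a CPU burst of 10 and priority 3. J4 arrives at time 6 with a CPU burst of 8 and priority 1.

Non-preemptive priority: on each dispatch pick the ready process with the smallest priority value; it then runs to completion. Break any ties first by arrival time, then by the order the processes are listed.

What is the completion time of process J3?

Gantt: | J1 0-10 | J4 10-18 | J3 18-28 | J2 28-35 |
Completion: J1=10  J2=35  J3=28  J4=18
Turnaround (C−A): J1=10  J2=33  J3=25  J4=12

28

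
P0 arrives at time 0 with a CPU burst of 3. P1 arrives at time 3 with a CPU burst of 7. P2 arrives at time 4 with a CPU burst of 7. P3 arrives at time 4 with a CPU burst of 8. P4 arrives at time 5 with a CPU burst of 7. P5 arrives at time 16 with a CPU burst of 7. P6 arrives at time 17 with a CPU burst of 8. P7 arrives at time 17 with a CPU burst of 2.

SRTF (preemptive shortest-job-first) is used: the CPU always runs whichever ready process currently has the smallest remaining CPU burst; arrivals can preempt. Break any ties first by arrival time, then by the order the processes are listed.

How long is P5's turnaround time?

Timeline: | P0 0-3 | P1 3-10 | P2 10-17 | P7 17-19 | P4 19-26 | P5 26-33 | P3 33-41 | P6 41-49 |
Completion: P0=3  P1=10  P2=17  P3=41  P4=26  P5=33  P6=49  P7=19
Turnaround(P5) = completion − arrival = 33 − 16 = 17

17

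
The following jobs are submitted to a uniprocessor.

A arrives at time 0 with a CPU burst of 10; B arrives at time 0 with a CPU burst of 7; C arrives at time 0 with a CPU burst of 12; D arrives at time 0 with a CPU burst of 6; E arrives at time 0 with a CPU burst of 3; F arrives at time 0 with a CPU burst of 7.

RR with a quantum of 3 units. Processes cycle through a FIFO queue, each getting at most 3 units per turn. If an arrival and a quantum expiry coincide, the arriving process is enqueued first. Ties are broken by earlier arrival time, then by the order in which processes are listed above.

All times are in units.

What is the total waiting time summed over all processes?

165

Gantt: | A 0-3 | B 3-6 | C 6-9 | D 9-12 | E 12-15 | F 15-18 | A 18-21 | B 21-24 | C 24-27 | D 27-30 | F 30-33 | A 33-36 | B 36-37 | C 37-40 | F 40-41 | A 41-42 | C 42-45 |
Completion: A=42  B=37  C=45  D=30  E=15  F=41
Waiting = turnaround − burst: A=32, B=30, C=33, D=24, E=12, F=34
Total waiting = 32 + 30 + 33 + 24 + 12 + 34 = 165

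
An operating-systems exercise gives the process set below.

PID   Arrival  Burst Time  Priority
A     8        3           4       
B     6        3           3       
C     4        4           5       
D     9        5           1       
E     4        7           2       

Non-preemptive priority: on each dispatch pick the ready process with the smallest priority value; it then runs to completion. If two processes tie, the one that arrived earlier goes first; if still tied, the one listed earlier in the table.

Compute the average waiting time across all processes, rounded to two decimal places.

8.20

Schedule: | idle 0-4 | E 4-11 | D 11-16 | B 16-19 | A 19-22 | C 22-26 |
Completion: A=22  B=19  C=26  D=16  E=11
Waiting times: A=11, B=10, C=18, D=2, E=0
Average waiting = (11+10+18+2+0) / 5 = 41/5 = 8.20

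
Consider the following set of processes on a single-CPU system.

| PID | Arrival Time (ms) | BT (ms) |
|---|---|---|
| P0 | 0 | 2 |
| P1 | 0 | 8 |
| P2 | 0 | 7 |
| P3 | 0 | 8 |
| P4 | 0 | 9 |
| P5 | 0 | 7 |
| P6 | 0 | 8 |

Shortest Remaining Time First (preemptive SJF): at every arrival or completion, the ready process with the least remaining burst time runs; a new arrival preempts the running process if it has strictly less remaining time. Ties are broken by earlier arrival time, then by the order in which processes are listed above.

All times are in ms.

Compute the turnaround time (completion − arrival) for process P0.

Schedule: | P0 0-2 | P2 2-9 | P5 9-16 | P1 16-24 | P3 24-32 | P6 32-40 | P4 40-49 |
Completion: P0=2  P1=24  P2=9  P3=32  P4=49  P5=16  P6=40
Turnaround(P0) = completion − arrival = 2 − 0 = 2

2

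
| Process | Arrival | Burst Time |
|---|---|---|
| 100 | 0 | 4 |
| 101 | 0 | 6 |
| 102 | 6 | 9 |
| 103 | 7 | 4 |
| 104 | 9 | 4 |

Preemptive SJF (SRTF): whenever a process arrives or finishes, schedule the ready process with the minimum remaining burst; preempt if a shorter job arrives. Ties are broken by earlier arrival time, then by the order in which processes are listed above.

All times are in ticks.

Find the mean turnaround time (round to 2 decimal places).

10.20

Gantt: | 100 0-4 | 101 4-10 | 103 10-14 | 104 14-18 | 102 18-27 |
Completion: 100=4  101=10  102=27  103=14  104=18
Turnaround (C−A): 100=4  101=10  102=21  103=7  104=9
Turnaround times: 100=4, 101=10, 102=21, 103=7, 104=9
Average turnaround = (4+10+21+7+9) / 5 = 51/5 = 10.20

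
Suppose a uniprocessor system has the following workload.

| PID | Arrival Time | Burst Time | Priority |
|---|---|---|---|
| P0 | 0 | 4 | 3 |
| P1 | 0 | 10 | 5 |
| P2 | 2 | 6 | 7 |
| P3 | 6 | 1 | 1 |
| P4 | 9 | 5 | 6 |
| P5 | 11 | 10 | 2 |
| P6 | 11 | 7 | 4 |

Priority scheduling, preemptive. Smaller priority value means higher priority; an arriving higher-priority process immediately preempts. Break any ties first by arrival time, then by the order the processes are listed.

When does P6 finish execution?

Gantt: | P0 0-4 | P1 4-6 | P3 6-7 | P1 7-11 | P5 11-21 | P6 21-28 | P1 28-32 | P4 32-37 | P2 37-43 |
Completion: P0=4  P1=32  P2=43  P3=7  P4=37  P5=21  P6=28
Turnaround (C−A): P0=4  P1=32  P2=41  P3=1  P4=28  P5=10  P6=17

28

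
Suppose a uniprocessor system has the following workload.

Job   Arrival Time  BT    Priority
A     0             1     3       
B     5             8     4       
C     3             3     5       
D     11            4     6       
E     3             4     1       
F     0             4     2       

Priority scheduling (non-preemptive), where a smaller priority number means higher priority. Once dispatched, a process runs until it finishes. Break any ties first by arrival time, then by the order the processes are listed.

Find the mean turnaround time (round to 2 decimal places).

10.00

Gantt: | F 0-4 | E 4-8 | A 8-9 | B 9-17 | C 17-20 | D 20-24 |
Completion: A=9  B=17  C=20  D=24  E=8  F=4
Turnaround times: A=9, B=12, C=17, D=13, E=5, F=4
Average turnaround = (9+12+17+13+5+4) / 6 = 60/6 = 10.00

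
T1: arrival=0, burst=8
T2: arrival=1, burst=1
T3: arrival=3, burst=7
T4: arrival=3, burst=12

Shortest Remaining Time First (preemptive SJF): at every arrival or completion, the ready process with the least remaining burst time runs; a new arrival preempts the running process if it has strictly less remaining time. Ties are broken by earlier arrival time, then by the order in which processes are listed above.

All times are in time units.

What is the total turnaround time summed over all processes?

48

Schedule: | T1 0-1 | T2 1-2 | T1 2-9 | T3 9-16 | T4 16-28 |
Completion: T1=9  T2=2  T3=16  T4=28
Turnaround = completion − arrival: T1=9, T2=1, T3=13, T4=25
Total turnaround = 9 + 1 + 13 + 25 = 48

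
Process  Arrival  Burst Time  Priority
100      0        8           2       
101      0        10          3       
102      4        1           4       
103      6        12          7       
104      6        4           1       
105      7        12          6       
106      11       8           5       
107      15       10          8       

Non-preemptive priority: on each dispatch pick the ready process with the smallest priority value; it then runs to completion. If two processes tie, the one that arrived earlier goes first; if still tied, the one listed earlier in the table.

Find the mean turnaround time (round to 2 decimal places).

Gantt: | 100 0-8 | 104 8-12 | 101 12-22 | 102 22-23 | 106 23-31 | 105 31-43 | 103 43-55 | 107 55-65 |
Completion: 100=8  101=22  102=23  103=55  104=12  105=43  106=31  107=65
Turnaround (C−A): 100=8  101=22  102=19  103=49  104=6  105=36  106=20  107=50
Turnaround times: 100=8, 101=22, 102=19, 103=49, 104=6, 105=36, 106=20, 107=50
Average turnaround = (8+22+19+49+6+36+20+50) / 8 = 210/8 = 26.25

26.25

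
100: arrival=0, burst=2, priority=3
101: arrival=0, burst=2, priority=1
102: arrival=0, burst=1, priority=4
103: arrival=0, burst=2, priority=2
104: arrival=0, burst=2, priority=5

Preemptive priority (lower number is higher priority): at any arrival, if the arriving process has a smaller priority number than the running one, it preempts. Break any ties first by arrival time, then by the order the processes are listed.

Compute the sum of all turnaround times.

Gantt: | 101 0-2 | 103 2-4 | 100 4-6 | 102 6-7 | 104 7-9 |
Completion: 100=6  101=2  102=7  103=4  104=9
Turnaround = completion − arrival: 100=6, 101=2, 102=7, 103=4, 104=9
Total turnaround = 6 + 2 + 7 + 4 + 9 = 28

28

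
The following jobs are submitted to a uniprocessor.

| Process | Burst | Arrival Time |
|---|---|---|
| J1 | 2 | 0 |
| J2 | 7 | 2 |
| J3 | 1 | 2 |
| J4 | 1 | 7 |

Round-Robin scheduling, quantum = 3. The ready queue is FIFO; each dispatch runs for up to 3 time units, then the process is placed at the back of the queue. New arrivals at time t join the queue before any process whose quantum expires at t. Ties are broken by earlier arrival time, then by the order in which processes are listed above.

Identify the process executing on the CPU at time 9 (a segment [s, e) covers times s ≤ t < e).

J4

Gantt: | J1 0-2 | J2 2-5 | J3 5-6 | J2 6-9 | J4 9-10 | J2 10-11 |
Completion: J1=2  J2=11  J3=6  J4=10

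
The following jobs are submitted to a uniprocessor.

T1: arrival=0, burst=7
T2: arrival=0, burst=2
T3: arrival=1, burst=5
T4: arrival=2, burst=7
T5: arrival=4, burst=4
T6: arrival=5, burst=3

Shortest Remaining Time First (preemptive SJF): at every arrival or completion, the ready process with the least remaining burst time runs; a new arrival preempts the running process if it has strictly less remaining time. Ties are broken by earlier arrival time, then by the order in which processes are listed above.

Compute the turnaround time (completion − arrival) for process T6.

Schedule: | T2 0-2 | T3 2-7 | T6 7-10 | T5 10-14 | T1 14-21 | T4 21-28 |
Completion: T1=21  T2=2  T3=7  T4=28  T5=14  T6=10
Turnaround (C−A): T1=21  T2=2  T3=6  T4=26  T5=10  T6=5
Turnaround(T6) = completion − arrival = 10 − 5 = 5

5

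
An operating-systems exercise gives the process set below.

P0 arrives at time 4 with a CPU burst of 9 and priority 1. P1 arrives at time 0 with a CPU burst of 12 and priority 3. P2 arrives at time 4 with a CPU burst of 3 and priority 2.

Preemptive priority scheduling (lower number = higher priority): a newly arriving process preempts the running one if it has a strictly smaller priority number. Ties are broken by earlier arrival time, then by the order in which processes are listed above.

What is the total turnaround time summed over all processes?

45

Gantt: | P1 0-4 | P0 4-13 | P2 13-16 | P1 16-24 |
Completion: P0=13  P1=24  P2=16
Turnaround (C−A): P0=9  P1=24  P2=12
Turnaround = completion − arrival: P0=9, P1=24, P2=12
Total turnaround = 9 + 24 + 12 = 45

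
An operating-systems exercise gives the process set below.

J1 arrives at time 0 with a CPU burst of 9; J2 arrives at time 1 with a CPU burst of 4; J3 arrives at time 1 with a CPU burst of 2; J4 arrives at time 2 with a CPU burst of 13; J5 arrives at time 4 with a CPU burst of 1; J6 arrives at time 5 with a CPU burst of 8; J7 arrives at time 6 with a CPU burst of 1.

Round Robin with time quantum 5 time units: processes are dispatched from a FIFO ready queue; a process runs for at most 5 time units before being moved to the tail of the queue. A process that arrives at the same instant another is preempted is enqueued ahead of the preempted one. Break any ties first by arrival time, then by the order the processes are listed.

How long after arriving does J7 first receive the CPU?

20

Gantt: | J1 0-5 | J2 5-9 | J3 9-11 | J4 11-16 | J5 16-17 | J6 17-22 | J1 22-26 | J7 26-27 | J4 27-32 | J6 32-35 | J4 35-38 |
Completion: J1=26  J2=9  J3=11  J4=38  J5=17  J6=35  J7=27
Turnaround (C−A): J1=26  J2=8  J3=10  J4=36  J5=13  J6=30  J7=21
Response(J7) = first start − arrival = 26 − 6 = 20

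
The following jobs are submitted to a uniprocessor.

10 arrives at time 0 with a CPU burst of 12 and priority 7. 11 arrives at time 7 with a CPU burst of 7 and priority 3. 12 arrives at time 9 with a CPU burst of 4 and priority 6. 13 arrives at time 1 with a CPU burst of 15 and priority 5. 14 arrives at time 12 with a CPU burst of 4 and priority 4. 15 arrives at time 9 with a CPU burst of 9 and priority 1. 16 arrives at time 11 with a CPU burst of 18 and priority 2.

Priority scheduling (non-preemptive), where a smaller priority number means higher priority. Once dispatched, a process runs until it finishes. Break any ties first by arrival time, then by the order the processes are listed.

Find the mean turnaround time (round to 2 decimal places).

36.14

Timeline: | 10 0-12 | 15 12-21 | 16 21-39 | 11 39-46 | 14 46-50 | 13 50-65 | 12 65-69 |
Completion: 10=12  11=46  12=69  13=65  14=50  15=21  16=39
Turnaround (C−A): 10=12  11=39  12=60  13=64  14=38  15=12  16=28
Turnaround times: 10=12, 11=39, 12=60, 13=64, 14=38, 15=12, 16=28
Average turnaround = (12+39+60+64+38+12+28) / 7 = 253/7 = 36.14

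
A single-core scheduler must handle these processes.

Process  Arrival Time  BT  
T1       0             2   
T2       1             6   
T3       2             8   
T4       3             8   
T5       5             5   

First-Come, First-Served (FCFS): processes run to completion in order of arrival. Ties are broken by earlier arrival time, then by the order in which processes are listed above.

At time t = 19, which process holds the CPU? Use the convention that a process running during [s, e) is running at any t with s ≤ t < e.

Timeline: | T1 0-2 | T2 2-8 | T3 8-16 | T4 16-24 | T5 24-29 |
Completion: T1=2  T2=8  T3=16  T4=24  T5=29

T4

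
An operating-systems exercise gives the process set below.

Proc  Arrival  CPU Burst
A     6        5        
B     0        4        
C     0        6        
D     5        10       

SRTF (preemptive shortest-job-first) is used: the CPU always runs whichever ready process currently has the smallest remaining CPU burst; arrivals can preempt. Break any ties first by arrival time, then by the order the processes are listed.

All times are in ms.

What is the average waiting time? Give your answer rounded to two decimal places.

Timeline: | B 0-4 | C 4-10 | A 10-15 | D 15-25 |
Completion: A=15  B=4  C=10  D=25
Turnaround (C−A): A=9  B=4  C=10  D=20
Waiting times: A=4, B=0, C=4, D=10
Average waiting = (4+0+4+10) / 4 = 18/4 = 4.50

4.50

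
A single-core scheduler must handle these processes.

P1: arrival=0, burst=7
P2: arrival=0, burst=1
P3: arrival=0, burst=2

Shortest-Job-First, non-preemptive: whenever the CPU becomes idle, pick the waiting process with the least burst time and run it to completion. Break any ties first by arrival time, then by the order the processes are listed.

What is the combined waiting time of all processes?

Gantt: | P2 0-1 | P3 1-3 | P1 3-10 |
Completion: P1=10  P2=1  P3=3
Turnaround (C−A): P1=10  P2=1  P3=3
Waiting = turnaround − burst: P1=3, P2=0, P3=1
Total waiting = 3 + 0 + 1 = 4

4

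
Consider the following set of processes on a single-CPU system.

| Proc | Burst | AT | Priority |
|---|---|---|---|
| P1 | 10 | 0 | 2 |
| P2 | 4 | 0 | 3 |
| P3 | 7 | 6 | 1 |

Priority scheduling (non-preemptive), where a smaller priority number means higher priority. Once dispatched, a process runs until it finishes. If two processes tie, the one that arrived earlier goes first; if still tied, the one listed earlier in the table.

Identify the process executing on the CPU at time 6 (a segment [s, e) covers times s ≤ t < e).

Gantt: | P1 0-10 | P3 10-17 | P2 17-21 |
Completion: P1=10  P2=21  P3=17
Turnaround (C−A): P1=10  P2=21  P3=11

P1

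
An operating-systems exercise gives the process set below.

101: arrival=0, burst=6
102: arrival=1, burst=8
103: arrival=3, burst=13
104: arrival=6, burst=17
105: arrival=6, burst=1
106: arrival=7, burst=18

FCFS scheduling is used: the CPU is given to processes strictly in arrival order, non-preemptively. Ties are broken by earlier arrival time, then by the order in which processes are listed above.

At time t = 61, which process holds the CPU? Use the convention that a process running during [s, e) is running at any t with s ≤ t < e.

106

Timeline: | 101 0-6 | 102 6-14 | 103 14-27 | 104 27-44 | 105 44-45 | 106 45-63 |
Completion: 101=6  102=14  103=27  104=44  105=45  106=63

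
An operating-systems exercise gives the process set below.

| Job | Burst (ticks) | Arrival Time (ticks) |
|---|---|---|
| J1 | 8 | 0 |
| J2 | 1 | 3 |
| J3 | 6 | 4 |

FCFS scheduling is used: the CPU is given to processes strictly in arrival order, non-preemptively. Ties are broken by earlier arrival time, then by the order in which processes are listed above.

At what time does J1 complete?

8

Timeline: | J1 0-8 | J2 8-9 | J3 9-15 |
Completion: J1=8  J2=9  J3=15
Turnaround (C−A): J1=8  J2=6  J3=11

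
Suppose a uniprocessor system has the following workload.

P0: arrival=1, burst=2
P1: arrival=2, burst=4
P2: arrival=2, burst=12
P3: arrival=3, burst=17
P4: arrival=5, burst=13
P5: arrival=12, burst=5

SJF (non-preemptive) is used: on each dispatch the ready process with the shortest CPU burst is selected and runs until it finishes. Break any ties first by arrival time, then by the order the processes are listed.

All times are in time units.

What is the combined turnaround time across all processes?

Schedule: | idle 0-1 | P0 1-3 | P1 3-7 | P2 7-19 | P5 19-24 | P4 24-37 | P3 37-54 |
Completion: P0=3  P1=7  P2=19  P3=54  P4=37  P5=24
Turnaround = completion − arrival: P0=2, P1=5, P2=17, P3=51, P4=32, P5=12
Total turnaround = 2 + 5 + 17 + 51 + 32 + 12 = 119

119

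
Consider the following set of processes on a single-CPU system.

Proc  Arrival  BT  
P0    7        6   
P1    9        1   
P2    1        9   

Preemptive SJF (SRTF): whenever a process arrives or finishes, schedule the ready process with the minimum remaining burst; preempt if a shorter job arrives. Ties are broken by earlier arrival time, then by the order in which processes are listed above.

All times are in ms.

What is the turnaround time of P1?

2

Schedule: | idle 0-1 | P2 1-10 | P1 10-11 | P0 11-17 |
Completion: P0=17  P1=11  P2=10
Turnaround (C−A): P0=10  P1=2  P2=9
Turnaround(P1) = completion − arrival = 11 − 9 = 2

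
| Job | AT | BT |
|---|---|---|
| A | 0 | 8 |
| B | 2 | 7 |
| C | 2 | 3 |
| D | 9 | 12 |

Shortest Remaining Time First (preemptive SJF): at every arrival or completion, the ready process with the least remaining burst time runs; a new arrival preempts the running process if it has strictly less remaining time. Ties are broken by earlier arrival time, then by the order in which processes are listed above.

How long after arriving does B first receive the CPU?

9

Gantt: | A 0-2 | C 2-5 | A 5-11 | B 11-18 | D 18-30 |
Completion: A=11  B=18  C=5  D=30
Turnaround (C−A): A=11  B=16  C=3  D=21
Response(B) = first start − arrival = 11 − 2 = 9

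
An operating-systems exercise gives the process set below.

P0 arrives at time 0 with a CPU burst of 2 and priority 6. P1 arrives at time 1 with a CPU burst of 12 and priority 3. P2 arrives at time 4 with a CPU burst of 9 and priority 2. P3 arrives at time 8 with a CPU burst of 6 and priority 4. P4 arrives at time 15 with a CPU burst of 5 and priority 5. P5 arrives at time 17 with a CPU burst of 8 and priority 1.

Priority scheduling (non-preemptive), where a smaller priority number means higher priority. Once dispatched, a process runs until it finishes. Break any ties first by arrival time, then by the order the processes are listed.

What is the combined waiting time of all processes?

Timeline: | P0 0-2 | P1 2-14 | P2 14-23 | P5 23-31 | P3 31-37 | P4 37-42 |
Completion: P0=2  P1=14  P2=23  P3=37  P4=42  P5=31
Turnaround (C−A): P0=2  P1=13  P2=19  P3=29  P4=27  P5=14
Waiting = turnaround − burst: P0=0, P1=1, P2=10, P3=23, P4=22, P5=6
Total waiting = 0 + 1 + 10 + 23 + 22 + 6 = 62

62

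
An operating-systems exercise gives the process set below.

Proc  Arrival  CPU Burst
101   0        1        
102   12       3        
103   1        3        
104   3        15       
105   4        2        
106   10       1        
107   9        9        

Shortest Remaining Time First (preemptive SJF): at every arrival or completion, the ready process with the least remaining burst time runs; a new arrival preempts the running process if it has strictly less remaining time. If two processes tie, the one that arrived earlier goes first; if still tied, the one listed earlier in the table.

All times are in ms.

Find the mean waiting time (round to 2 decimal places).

2.86

Timeline: | 101 0-1 | 103 1-4 | 105 4-6 | 104 6-9 | 107 9-10 | 106 10-11 | 107 11-12 | 102 12-15 | 107 15-22 | 104 22-34 |
Completion: 101=1  102=15  103=4  104=34  105=6  106=11  107=22
Turnaround (C−A): 101=1  102=3  103=3  104=31  105=2  106=1  107=13
Waiting times: 101=0, 102=0, 103=0, 104=16, 105=0, 106=0, 107=4
Average waiting = (0+0+0+16+0+0+4) / 7 = 20/7 = 2.86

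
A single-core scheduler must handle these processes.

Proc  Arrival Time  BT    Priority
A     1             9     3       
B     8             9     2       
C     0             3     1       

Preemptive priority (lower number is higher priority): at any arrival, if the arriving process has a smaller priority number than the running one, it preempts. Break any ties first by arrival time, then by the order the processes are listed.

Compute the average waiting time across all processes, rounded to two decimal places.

3.67

Schedule: | C 0-3 | A 3-8 | B 8-17 | A 17-21 |
Completion: A=21  B=17  C=3
Waiting times: A=11, B=0, C=0
Average waiting = (11+0+0) / 3 = 11/3 = 3.67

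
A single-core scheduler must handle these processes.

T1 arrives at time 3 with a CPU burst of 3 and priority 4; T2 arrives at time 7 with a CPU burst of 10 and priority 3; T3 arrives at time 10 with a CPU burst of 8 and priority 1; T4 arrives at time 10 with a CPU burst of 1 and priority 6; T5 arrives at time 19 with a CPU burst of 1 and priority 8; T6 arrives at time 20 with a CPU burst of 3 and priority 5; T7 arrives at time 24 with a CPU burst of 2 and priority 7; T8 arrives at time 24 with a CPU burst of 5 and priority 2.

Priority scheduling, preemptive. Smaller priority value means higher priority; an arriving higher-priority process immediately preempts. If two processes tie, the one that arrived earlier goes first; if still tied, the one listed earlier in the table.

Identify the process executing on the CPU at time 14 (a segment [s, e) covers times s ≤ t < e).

T3

Schedule: | idle 0-3 | T1 3-6 | idle 6-7 | T2 7-10 | T3 10-18 | T2 18-24 | T8 24-29 | T2 29-30 | T6 30-33 | T4 33-34 | T7 34-36 | T5 36-37 |
Completion: T1=6  T2=30  T3=18  T4=34  T5=37  T6=33  T7=36  T8=29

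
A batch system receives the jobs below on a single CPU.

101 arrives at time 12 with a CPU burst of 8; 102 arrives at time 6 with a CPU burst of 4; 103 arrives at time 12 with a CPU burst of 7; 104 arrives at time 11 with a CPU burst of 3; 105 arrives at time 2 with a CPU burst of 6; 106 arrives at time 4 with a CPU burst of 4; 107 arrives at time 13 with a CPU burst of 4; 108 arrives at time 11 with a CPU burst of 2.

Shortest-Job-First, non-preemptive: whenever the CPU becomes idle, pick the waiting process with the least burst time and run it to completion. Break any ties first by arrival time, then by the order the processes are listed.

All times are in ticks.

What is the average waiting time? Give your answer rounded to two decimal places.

7.50

Timeline: | idle 0-2 | 105 2-8 | 106 8-12 | 108 12-14 | 104 14-17 | 102 17-21 | 107 21-25 | 103 25-32 | 101 32-40 |
Completion: 101=40  102=21  103=32  104=17  105=8  106=12  107=25  108=14
Turnaround (C−A): 101=28  102=15  103=20  104=6  105=6  106=8  107=12  108=3
Waiting times: 101=20, 102=11, 103=13, 104=3, 105=0, 106=4, 107=8, 108=1
Average waiting = (20+11+13+3+0+4+8+1) / 8 = 60/8 = 7.50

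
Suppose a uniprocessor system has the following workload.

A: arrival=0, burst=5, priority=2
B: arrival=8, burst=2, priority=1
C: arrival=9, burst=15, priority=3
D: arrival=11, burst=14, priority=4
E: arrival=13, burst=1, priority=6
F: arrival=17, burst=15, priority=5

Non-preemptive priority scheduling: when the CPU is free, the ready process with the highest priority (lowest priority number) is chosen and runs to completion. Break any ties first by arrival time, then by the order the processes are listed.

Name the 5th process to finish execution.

Gantt: | A 0-5 | idle 5-8 | B 8-10 | C 10-25 | D 25-39 | F 39-54 | E 54-55 |
Completion: A=5  B=10  C=25  D=39  E=55  F=54
Turnaround (C−A): A=5  B=2  C=16  D=28  E=42  F=37
Finish order: A → B → C → D → F → E

F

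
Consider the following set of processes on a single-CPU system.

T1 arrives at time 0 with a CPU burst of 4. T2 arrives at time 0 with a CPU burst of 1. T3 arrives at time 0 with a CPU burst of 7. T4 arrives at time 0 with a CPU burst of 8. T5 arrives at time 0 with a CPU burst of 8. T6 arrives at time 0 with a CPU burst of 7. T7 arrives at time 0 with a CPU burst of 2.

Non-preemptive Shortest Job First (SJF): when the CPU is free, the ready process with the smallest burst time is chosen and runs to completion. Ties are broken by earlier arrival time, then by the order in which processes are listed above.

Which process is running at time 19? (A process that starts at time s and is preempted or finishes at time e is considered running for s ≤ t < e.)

Schedule: | T2 0-1 | T7 1-3 | T1 3-7 | T3 7-14 | T6 14-21 | T4 21-29 | T5 29-37 |
Completion: T1=7  T2=1  T3=14  T4=29  T5=37  T6=21  T7=3

T6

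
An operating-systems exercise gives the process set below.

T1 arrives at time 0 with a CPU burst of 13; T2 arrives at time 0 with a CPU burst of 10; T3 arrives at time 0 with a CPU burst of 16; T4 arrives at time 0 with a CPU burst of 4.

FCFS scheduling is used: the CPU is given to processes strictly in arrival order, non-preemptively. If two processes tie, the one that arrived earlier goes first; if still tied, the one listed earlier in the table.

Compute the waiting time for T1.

Gantt: | T1 0-13 | T2 13-23 | T3 23-39 | T4 39-43 |
Completion: T1=13  T2=23  T3=39  T4=43
Turnaround (C−A): T1=13  T2=23  T3=39  T4=43
Waiting(T1) = turnaround − burst = 13 − 13 = 0

0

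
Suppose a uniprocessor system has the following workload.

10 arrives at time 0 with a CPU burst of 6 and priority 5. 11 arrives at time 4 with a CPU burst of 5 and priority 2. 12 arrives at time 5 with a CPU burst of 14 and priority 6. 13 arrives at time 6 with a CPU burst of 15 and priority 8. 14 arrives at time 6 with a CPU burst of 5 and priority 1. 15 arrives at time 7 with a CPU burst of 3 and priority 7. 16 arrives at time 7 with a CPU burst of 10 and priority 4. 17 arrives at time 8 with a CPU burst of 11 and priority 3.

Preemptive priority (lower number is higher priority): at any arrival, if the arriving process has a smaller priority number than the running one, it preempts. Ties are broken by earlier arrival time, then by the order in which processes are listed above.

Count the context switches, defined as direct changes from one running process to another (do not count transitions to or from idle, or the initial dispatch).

Schedule: | 10 0-4 | 11 4-6 | 14 6-11 | 11 11-14 | 17 14-25 | 16 25-35 | 10 35-37 | 12 37-51 | 15 51-54 | 13 54-69 |
Completion: 10=37  11=14  12=51  13=69  14=11  15=54  16=35  17=25

9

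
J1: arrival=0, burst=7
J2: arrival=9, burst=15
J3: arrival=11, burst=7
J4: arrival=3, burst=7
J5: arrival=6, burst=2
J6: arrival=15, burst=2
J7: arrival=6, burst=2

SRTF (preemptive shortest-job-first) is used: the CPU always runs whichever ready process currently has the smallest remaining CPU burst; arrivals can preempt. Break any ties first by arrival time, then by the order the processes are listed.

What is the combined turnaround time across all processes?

Gantt: | J1 0-7 | J5 7-9 | J7 9-11 | J4 11-15 | J6 15-17 | J4 17-20 | J3 20-27 | J2 27-42 |
Completion: J1=7  J2=42  J3=27  J4=20  J5=9  J6=17  J7=11
Turnaround = completion − arrival: J1=7, J2=33, J3=16, J4=17, J5=3, J6=2, J7=5
Total turnaround = 7 + 33 + 16 + 17 + 3 + 2 + 5 = 83

83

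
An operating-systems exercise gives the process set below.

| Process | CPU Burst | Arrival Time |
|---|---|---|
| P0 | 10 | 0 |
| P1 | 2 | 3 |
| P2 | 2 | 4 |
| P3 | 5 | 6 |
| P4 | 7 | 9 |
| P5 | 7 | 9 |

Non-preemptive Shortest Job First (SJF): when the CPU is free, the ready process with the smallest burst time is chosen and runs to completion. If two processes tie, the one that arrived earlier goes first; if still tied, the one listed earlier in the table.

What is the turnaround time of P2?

10

Timeline: | P0 0-10 | P1 10-12 | P2 12-14 | P3 14-19 | P4 19-26 | P5 26-33 |
Completion: P0=10  P1=12  P2=14  P3=19  P4=26  P5=33
Turnaround (C−A): P0=10  P1=9  P2=10  P3=13  P4=17  P5=24
Turnaround(P2) = completion − arrival = 14 − 4 = 10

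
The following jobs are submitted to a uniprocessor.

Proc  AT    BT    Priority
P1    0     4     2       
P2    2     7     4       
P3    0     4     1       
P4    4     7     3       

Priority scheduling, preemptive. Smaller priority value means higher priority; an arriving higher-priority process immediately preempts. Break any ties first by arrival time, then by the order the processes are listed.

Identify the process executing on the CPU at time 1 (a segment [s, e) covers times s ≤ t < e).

P3

Gantt: | P3 0-4 | P1 4-8 | P4 8-15 | P2 15-22 |
Completion: P1=8  P2=22  P3=4  P4=15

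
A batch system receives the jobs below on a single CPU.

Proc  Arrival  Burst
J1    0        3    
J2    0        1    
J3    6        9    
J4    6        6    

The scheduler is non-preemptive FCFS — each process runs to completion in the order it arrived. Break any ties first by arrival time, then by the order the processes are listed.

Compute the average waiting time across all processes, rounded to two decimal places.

Gantt: | J1 0-3 | J2 3-4 | idle 4-6 | J3 6-15 | J4 15-21 |
Completion: J1=3  J2=4  J3=15  J4=21
Turnaround (C−A): J1=3  J2=4  J3=9  J4=15
Waiting times: J1=0, J2=3, J3=0, J4=9
Average waiting = (0+3+0+9) / 4 = 12/4 = 3.00

3.00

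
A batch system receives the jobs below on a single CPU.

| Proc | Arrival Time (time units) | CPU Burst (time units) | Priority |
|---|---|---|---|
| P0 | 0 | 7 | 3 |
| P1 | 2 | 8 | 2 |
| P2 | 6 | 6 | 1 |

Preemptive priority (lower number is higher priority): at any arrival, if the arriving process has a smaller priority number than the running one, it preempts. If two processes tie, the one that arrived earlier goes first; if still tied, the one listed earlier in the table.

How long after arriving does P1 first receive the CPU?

0

Gantt: | P0 0-2 | P1 2-6 | P2 6-12 | P1 12-16 | P0 16-21 |
Completion: P0=21  P1=16  P2=12
Turnaround (C−A): P0=21  P1=14  P2=6
Response(P1) = first start − arrival = 2 − 2 = 0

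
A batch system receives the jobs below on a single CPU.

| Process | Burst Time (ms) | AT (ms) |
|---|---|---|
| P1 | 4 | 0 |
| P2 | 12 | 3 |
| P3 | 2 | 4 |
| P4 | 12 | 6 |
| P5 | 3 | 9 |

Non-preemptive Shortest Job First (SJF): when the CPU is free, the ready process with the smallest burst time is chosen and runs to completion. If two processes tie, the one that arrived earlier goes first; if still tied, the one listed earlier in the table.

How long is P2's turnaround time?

15

Timeline: | P1 0-4 | P3 4-6 | P2 6-18 | P5 18-21 | P4 21-33 |
Completion: P1=4  P2=18  P3=6  P4=33  P5=21
Turnaround (C−A): P1=4  P2=15  P3=2  P4=27  P5=12
Turnaround(P2) = completion − arrival = 18 − 3 = 15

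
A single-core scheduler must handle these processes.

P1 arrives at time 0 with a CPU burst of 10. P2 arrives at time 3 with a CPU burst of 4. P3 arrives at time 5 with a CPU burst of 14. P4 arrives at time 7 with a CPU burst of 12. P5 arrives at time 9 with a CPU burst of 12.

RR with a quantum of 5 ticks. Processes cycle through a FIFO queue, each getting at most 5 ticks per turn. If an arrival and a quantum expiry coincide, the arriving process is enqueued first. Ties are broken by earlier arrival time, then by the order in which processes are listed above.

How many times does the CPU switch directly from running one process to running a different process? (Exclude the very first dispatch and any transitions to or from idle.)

11

Gantt: | P1 0-5 | P2 5-9 | P3 9-14 | P1 14-19 | P4 19-24 | P5 24-29 | P3 29-34 | P4 34-39 | P5 39-44 | P3 44-48 | P4 48-50 | P5 50-52 |
Completion: P1=19  P2=9  P3=48  P4=50  P5=52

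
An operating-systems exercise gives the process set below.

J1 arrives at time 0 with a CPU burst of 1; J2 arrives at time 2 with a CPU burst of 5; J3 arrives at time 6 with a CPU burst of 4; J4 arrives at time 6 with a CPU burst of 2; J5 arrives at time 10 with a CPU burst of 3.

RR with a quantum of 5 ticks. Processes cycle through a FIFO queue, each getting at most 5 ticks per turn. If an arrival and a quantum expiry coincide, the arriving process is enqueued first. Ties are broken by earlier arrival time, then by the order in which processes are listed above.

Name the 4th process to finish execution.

J4

Schedule: | J1 0-1 | idle 1-2 | J2 2-7 | J3 7-11 | J4 11-13 | J5 13-16 |
Completion: J1=1  J2=7  J3=11  J4=13  J5=16
Turnaround (C−A): J1=1  J2=5  J3=5  J4=7  J5=6
Finish order: J1 → J2 → J3 → J4 → J5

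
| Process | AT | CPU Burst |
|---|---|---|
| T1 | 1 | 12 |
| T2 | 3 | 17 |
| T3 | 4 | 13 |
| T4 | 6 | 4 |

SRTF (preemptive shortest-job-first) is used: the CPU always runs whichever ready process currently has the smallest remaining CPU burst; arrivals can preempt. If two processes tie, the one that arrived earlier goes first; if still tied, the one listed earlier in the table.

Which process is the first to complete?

T4

Timeline: | idle 0-1 | T1 1-6 | T4 6-10 | T1 10-17 | T3 17-30 | T2 30-47 |
Completion: T1=17  T2=47  T3=30  T4=10
Turnaround (C−A): T1=16  T2=44  T3=26  T4=4
Finish order: T4 → T1 → T3 → T2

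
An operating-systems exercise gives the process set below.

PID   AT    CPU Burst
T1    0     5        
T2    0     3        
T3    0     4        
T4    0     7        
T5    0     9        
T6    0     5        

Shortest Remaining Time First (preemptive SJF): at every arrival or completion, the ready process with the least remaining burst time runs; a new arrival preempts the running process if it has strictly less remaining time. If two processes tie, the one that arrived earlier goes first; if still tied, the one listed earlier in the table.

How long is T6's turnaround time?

Timeline: | T2 0-3 | T3 3-7 | T1 7-12 | T6 12-17 | T4 17-24 | T5 24-33 |
Completion: T1=12  T2=3  T3=7  T4=24  T5=33  T6=17
Turnaround (C−A): T1=12  T2=3  T3=7  T4=24  T5=33  T6=17
Turnaround(T6) = completion − arrival = 17 − 0 = 17

17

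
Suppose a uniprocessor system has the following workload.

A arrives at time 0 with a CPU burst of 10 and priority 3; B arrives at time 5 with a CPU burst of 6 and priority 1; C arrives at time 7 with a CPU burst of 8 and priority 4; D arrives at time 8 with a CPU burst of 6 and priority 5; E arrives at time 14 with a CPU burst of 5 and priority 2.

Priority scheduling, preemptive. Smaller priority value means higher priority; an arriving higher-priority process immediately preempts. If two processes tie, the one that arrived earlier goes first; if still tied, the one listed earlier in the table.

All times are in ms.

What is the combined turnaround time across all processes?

Timeline: | A 0-5 | B 5-11 | A 11-14 | E 14-19 | A 19-21 | C 21-29 | D 29-35 |
Completion: A=21  B=11  C=29  D=35  E=19
Turnaround (C−A): A=21  B=6  C=22  D=27  E=5
Turnaround = completion − arrival: A=21, B=6, C=22, D=27, E=5
Total turnaround = 21 + 6 + 22 + 27 + 5 = 81

81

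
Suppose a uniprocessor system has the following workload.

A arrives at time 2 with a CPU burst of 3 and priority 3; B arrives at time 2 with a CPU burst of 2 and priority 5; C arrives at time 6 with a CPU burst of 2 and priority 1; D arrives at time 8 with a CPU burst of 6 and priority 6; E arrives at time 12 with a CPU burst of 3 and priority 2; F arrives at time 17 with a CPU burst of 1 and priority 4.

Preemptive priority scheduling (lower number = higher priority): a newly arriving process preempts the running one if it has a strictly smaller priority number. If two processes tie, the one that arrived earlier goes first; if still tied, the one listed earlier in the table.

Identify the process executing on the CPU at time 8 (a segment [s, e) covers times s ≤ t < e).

Gantt: | idle 0-2 | A 2-5 | B 5-6 | C 6-8 | B 8-9 | D 9-12 | E 12-15 | D 15-17 | F 17-18 | D 18-19 |
Completion: A=5  B=9  C=8  D=19  E=15  F=18
Turnaround (C−A): A=3  B=7  C=2  D=11  E=3  F=1

B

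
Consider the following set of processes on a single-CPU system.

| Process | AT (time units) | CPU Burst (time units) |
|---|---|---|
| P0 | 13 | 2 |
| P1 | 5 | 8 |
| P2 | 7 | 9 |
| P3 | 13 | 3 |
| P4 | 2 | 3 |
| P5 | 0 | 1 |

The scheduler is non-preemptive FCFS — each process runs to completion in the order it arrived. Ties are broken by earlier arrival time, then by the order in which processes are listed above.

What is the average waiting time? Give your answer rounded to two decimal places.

Timeline: | P5 0-1 | idle 1-2 | P4 2-5 | P1 5-13 | P2 13-22 | P0 22-24 | P3 24-27 |
Completion: P0=24  P1=13  P2=22  P3=27  P4=5  P5=1
Turnaround (C−A): P0=11  P1=8  P2=15  P3=14  P4=3  P5=1
Waiting times: P0=9, P1=0, P2=6, P3=11, P4=0, P5=0
Average waiting = (9+0+6+11+0+0) / 6 = 26/6 = 4.33

4.33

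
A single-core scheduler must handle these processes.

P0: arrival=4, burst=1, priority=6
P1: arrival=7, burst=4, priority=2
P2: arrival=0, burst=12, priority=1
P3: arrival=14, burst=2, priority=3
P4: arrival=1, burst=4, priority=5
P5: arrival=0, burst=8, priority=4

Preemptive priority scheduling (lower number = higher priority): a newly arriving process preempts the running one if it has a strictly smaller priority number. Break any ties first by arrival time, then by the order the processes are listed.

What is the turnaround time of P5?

26

Schedule: | P2 0-12 | P1 12-16 | P3 16-18 | P5 18-26 | P4 26-30 | P0 30-31 |
Completion: P0=31  P1=16  P2=12  P3=18  P4=30  P5=26
Turnaround(P5) = completion − arrival = 26 − 0 = 26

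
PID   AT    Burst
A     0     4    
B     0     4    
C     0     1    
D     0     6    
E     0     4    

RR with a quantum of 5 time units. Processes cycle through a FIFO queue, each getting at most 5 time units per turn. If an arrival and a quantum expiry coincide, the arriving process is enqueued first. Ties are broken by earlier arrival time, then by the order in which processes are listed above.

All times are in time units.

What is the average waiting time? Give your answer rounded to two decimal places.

Schedule: | A 0-4 | B 4-8 | C 8-9 | D 9-14 | E 14-18 | D 18-19 |
Completion: A=4  B=8  C=9  D=19  E=18
Turnaround (C−A): A=4  B=8  C=9  D=19  E=18
Waiting times: A=0, B=4, C=8, D=13, E=14
Average waiting = (0+4+8+13+14) / 5 = 39/5 = 7.80

7.80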